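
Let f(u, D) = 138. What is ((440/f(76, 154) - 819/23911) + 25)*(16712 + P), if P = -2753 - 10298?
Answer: 170054855824/1649859 ≈ 1.0307e+5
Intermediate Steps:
P = -13051
((440/f(76, 154) - 819/23911) + 25)*(16712 + P) = ((440/138 - 819/23911) + 25)*(16712 - 13051) = ((440*(1/138) - 819*1/23911) + 25)*3661 = ((220/69 - 819/23911) + 25)*3661 = (5203909/1649859 + 25)*3661 = (46450384/1649859)*3661 = 170054855824/1649859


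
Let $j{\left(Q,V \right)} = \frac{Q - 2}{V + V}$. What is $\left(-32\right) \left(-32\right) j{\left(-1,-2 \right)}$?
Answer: $768$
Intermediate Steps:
$j{\left(Q,V \right)} = \frac{-2 + Q}{2 V}$
$\left(-32\right) \left(-32\right) j{\left(-1,-2 \right)} = \left(-32\right) \left(-32\right) \frac{-2 - 1}{2 \left(-2\right)} = 1024 \cdot \frac{1}{2} \left(- \frac{1}{2}\right) \left(-3\right) = 1024 \cdot \frac{3}{4} = 768$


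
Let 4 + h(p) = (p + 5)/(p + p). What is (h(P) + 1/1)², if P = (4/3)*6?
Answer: 1225/256 ≈ 4.7852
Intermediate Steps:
P = 8 (P = (4*(⅓))*6 = (4/3)*6 = 8)
h(p) = -4 + (5 + p)/(2*p) (h(p) = -4 + (p + 5)/(p + p) = -4 + (5 + p)/((2*p)) = -4 + (5 + p)*(1/(2*p)) = -4 + (5 + p)/(2*p))
(h(P) + 1/1)² = ((½)*(5 - 7*8)/8 + 1/1)² = ((½)*(⅛)*(5 - 56) + 1)² = ((½)*(⅛)*(-51) + 1)² = (-51/16 + 1)² = (-35/16)² = 1225/256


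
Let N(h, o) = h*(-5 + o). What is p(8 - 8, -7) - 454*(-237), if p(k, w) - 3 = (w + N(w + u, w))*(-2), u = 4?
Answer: 107543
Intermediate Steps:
p(k, w) = 3 - 2*w - 2*(-5 + w)*(4 + w) (p(k, w) = 3 + (w + (w + 4)*(-5 + w))*(-2) = 3 + (w + (4 + w)*(-5 + w))*(-2) = 3 + (w + (-5 + w)*(4 + w))*(-2) = 3 + (-2*w - 2*(-5 + w)*(4 + w)) = 3 - 2*w - 2*(-5 + w)*(4 + w))
p(8 - 8, -7) - 454*(-237) = (43 - 2*(-7)²) - 454*(-237) = (43 - 2*49) + 107598 = (43 - 98) + 107598 = -55 + 107598 = 107543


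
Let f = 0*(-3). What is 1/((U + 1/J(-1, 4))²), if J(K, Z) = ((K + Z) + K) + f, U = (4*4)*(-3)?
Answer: 4/9025 ≈ 0.00044321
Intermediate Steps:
f = 0
U = -48 (U = 16*(-3) = -48)
J(K, Z) = Z + 2*K (J(K, Z) = ((K + Z) + K) + 0 = (Z + 2*K) + 0 = Z + 2*K)
1/((U + 1/J(-1, 4))²) = 1/((-48 + 1/(4 + 2*(-1)))²) = 1/((-48 + 1/(4 - 2))²) = 1/((-48 + 1/2)²) = 1/((-48 + ½)²) = 1/((-95/2)²) = 1/(9025/4) = 4/9025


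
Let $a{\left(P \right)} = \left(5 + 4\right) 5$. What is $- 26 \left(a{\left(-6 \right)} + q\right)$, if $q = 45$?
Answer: $-2340$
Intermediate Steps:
$a{\left(P \right)} = 45$ ($a{\left(P \right)} = 9 \cdot 5 = 45$)
$- 26 \left(a{\left(-6 \right)} + q\right) = - 26 \left(45 + 45\right) = \left(-26\right) 90 = -2340$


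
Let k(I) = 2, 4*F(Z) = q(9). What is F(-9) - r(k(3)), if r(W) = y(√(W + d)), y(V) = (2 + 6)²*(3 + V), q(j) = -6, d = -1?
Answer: -515/2 ≈ -257.50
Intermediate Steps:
F(Z) = -3/2 (F(Z) = (¼)*(-6) = -3/2)
y(V) = 192 + 64*V (y(V) = 8²*(3 + V) = 64*(3 + V) = 192 + 64*V)
r(W) = 192 + 64*√(-1 + W) (r(W) = 192 + 64*√(W - 1) = 192 + 64*√(-1 + W))
F(-9) - r(k(3)) = -3/2 - (192 + 64*√(-1 + 2)) = -3/2 - (192 + 64*√1) = -3/2 - (192 + 64*1) = -3/2 - (192 + 64) = -3/2 - 1*256 = -3/2 - 256 = -515/2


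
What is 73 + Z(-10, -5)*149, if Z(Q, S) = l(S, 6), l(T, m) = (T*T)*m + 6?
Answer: 23317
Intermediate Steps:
l(T, m) = 6 + m*T**2 (l(T, m) = T**2*m + 6 = m*T**2 + 6 = 6 + m*T**2)
Z(Q, S) = 6 + 6*S**2
73 + Z(-10, -5)*149 = 73 + (6 + 6*(-5)**2)*149 = 73 + (6 + 6*25)*149 = 73 + (6 + 150)*149 = 73 + 156*149 = 73 + 23244 = 23317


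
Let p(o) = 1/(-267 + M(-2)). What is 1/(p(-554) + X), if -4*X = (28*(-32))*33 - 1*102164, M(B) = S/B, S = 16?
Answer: 275/9056574 ≈ 3.0365e-5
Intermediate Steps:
M(B) = 16/B
p(o) = -1/275 (p(o) = 1/(-267 + 16/(-2)) = 1/(-267 + 16*(-½)) = 1/(-267 - 8) = 1/(-275) = -1/275)
X = 32933 (X = -((28*(-32))*33 - 1*102164)/4 = -(-896*33 - 102164)/4 = -(-29568 - 102164)/4 = -¼*(-131732) = 32933)
1/(p(-554) + X) = 1/(-1/275 + 32933) = 1/(9056574/275) = 275/9056574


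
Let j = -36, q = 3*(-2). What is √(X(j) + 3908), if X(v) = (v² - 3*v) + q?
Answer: √5306 ≈ 72.842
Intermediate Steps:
q = -6
X(v) = -6 + v² - 3*v (X(v) = (v² - 3*v) - 6 = -6 + v² - 3*v)
√(X(j) + 3908) = √((-6 + (-36)² - 3*(-36)) + 3908) = √((-6 + 1296 + 108) + 3908) = √(1398 + 3908) = √5306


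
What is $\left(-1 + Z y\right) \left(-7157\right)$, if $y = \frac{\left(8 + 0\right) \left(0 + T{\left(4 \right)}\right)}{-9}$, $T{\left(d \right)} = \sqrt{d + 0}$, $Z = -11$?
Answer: $- \frac{1195219}{9} \approx -1.328 \cdot 10^{5}$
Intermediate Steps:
$T{\left(d \right)} = \sqrt{d}$
$y = - \frac{16}{9}$ ($y = \frac{\left(8 + 0\right) \left(0 + \sqrt{4}\right)}{-9} = 8 \left(0 + 2\right) \left(- \frac{1}{9}\right) = 8 \cdot 2 \left(- \frac{1}{9}\right) = 16 \left(- \frac{1}{9}\right) = - \frac{16}{9} \approx -1.7778$)
$\left(-1 + Z y\right) \left(-7157\right) = \left(-1 - - \frac{176}{9}\right) \left(-7157\right) = \left(-1 + \frac{176}{9}\right) \left(-7157\right) = \frac{167}{9} \left(-7157\right) = - \frac{1195219}{9}$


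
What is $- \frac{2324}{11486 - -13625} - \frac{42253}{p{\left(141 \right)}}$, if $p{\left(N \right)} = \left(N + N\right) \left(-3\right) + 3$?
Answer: $\frac{1059055951}{21168573} \approx 50.03$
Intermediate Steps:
$p{\left(N \right)} = 3 - 6 N$ ($p{\left(N \right)} = 2 N \left(-3\right) + 3 = - 6 N + 3 = 3 - 6 N$)
$- \frac{2324}{11486 - -13625} - \frac{42253}{p{\left(141 \right)}} = - \frac{2324}{11486 - -13625} - \frac{42253}{3 - 846} = - \frac{2324}{11486 + 13625} - \frac{42253}{3 - 846} = - \frac{2324}{25111} - \frac{42253}{-843} = \left(-2324\right) \frac{1}{25111} - - \frac{42253}{843} = - \frac{2324}{25111} + \frac{42253}{843} = \frac{1059055951}{21168573}$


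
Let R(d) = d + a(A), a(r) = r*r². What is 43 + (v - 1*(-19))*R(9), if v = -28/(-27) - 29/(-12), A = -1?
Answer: 6011/27 ≈ 222.63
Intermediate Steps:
v = 373/108 (v = -28*(-1/27) - 29*(-1/12) = 28/27 + 29/12 = 373/108 ≈ 3.4537)
a(r) = r³
R(d) = -1 + d (R(d) = d + (-1)³ = d - 1 = -1 + d)
43 + (v - 1*(-19))*R(9) = 43 + (373/108 - 1*(-19))*(-1 + 9) = 43 + (373/108 + 19)*8 = 43 + (2425/108)*8 = 43 + 4850/27 = 6011/27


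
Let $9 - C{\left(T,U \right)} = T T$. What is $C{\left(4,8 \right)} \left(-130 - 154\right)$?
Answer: $1988$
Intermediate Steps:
$C{\left(T,U \right)} = 9 - T^{2}$ ($C{\left(T,U \right)} = 9 - T T = 9 - T^{2}$)
$C{\left(4,8 \right)} \left(-130 - 154\right) = \left(9 - 4^{2}\right) \left(-130 - 154\right) = \left(9 - 16\right) \left(-284\right) = \left(-7\right) \left(-284\right) = 1988$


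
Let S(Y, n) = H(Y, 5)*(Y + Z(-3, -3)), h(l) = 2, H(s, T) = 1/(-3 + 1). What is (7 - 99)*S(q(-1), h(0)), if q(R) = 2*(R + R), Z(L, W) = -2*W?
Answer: 92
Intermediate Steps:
H(s, T) = -½ (H(s, T) = 1/(-2) = -½)
q(R) = 4*R (q(R) = 2*(2*R) = 4*R)
S(Y, n) = -3 - Y/2 (S(Y, n) = -(Y - 2*(-3))/2 = -(Y + 6)/2 = -(6 + Y)/2 = -3 - Y/2)
(7 - 99)*S(q(-1), h(0)) = (7 - 99)*(-3 - 2*(-1)) = -92*(-3 - ½*(-4)) = -92*(-3 + 2) = -92*(-1) = 92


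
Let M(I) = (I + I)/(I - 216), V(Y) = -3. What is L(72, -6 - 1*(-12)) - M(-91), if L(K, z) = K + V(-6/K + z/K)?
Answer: 21001/307 ≈ 68.407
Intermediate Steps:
M(I) = 2*I/(-216 + I) (M(I) = (2*I)/(-216 + I) = 2*I/(-216 + I))
L(K, z) = -3 + K (L(K, z) = K - 3 = -3 + K)
L(72, -6 - 1*(-12)) - M(-91) = (-3 + 72) - 2*(-91)/(-216 - 91) = 69 - 2*(-91)/(-307) = 69 - 2*(-91)*(-1)/307 = 69 - 1*182/307 = 69 - 182/307 = 21001/307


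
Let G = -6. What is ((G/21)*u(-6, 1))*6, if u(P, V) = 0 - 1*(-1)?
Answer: -12/7 ≈ -1.7143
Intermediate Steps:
u(P, V) = 1 (u(P, V) = 0 + 1 = 1)
((G/21)*u(-6, 1))*6 = (-6/21*1)*6 = (-6*1/21*1)*6 = -2/7*1*6 = -2/7*6 = -12/7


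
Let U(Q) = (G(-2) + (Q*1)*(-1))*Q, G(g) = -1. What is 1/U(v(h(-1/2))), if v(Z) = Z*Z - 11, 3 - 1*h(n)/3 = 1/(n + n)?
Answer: -1/17822 ≈ -5.6110e-5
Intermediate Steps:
h(n) = 9 - 3/(2*n) (h(n) = 9 - 3/(n + n) = 9 - 3*1/(2*n) = 9 - 3/(2*n))
v(Z) = -11 + Z**2 (v(Z) = Z**2 - 11 = -11 + Z**2)
U(Q) = Q*(-1 - Q) (U(Q) = (-1 + (Q*1)*(-1))*Q = (-1 + Q*(-1))*Q = (-1 - Q)*Q = Q*(-1 - Q))
1/U(v(h(-1/2))) = 1/(-(-11 + (9 - 3/(2*((-1/2))))**2)*(1 + (-11 + (9 - 3/(2*((-1/2))))**2))) = 1/(-(-11 + (9 - 3/(2*((-1*1/2))))**2)*(1 + (-11 + (9 - 3/(2*((-1*1/2))))**2))) = 1/(-(-11 + (9 - 3/(2*(-1/2)))**2)*(1 + (-11 + (9 - 3/(2*(-1/2)))**2))) = 1/(-(-11 + (9 - 3/2*(-2))**2)*(1 + (-11 + (9 - 3/2*(-2))**2))) = 1/(-(-11 + (9 + 3)**2)*(1 + (-11 + (9 + 3)**2))) = 1/(-(-11 + 12**2)*(1 + (-11 + 12**2))) = 1/(-(-11 + 144)*(1 + (-11 + 144))) = 1/(-1*133*(1 + 133)) = 1/(-1*133*134) = 1/(-17822) = -1/17822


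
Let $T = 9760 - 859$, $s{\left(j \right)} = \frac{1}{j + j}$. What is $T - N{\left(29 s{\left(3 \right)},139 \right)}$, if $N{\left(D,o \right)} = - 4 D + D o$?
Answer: $\frac{16497}{2} \approx 8248.5$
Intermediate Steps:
$s{\left(j \right)} = \frac{1}{2 j}$
$T = 8901$ ($T = 9760 - 859 = 8901$)
$T - N{\left(29 s{\left(3 \right)},139 \right)} = 8901 - 29 \frac{1}{2 \cdot 3} \left(-4 + 139\right) = 8901 - 29 \cdot \frac{1}{2} \cdot \frac{1}{3} \cdot 135 = 8901 - 29 \cdot \frac{1}{6} \cdot 135 = 8901 - \frac{29}{6} \cdot 135 = 8901 - \frac{1305}{2} = \frac{16497}{2}$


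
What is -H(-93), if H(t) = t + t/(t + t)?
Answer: 185/2 ≈ 92.500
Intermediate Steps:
H(t) = 1/2 + t (H(t) = t + t/((2*t)) = t + (1/(2*t))*t = t + 1/2 = 1/2 + t)
-H(-93) = -(1/2 - 93) = -1*(-185/2) = 185/2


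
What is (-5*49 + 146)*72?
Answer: -7128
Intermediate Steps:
(-5*49 + 146)*72 = (-245 + 146)*72 = -99*72 = -7128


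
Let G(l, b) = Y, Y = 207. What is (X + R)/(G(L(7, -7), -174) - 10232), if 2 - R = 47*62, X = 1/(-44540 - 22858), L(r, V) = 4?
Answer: 196262977/675664950 ≈ 0.29047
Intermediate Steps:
G(l, b) = 207
X = -1/67398 (X = 1/(-67398) = -1/67398 ≈ -1.4837e-5)
R = -2912 (R = 2 - 47*62 = 2 - 1*2914 = 2 - 2914 = -2912)
(X + R)/(G(L(7, -7), -174) - 10232) = (-1/67398 - 2912)/(207 - 10232) = -196262977/67398/(-10025) = -196262977/67398*(-1/10025) = 196262977/675664950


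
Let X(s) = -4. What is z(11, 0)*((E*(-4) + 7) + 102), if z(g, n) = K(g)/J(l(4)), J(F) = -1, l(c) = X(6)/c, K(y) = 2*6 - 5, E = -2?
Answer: -819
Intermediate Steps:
K(y) = 7 (K(y) = 12 - 5 = 7)
l(c) = -4/c
z(g, n) = -7 (z(g, n) = 7/(-1) = 7*(-1) = -7)
z(11, 0)*((E*(-4) + 7) + 102) = -7*((-2*(-4) + 7) + 102) = -7*((8 + 7) + 102) = -7*(15 + 102) = -7*117 = -819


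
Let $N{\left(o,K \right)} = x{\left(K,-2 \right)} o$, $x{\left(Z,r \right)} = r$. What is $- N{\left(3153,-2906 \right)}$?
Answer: $6306$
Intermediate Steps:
$N{\left(o,K \right)} = - 2 o$
$- N{\left(3153,-2906 \right)} = - \left(-2\right) 3153 = \left(-1\right) \left(-6306\right) = 6306$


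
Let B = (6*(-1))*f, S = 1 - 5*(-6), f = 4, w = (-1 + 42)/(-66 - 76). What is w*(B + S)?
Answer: -287/142 ≈ -2.0211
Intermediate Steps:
w = -41/142 (w = 41/(-142) = 41*(-1/142) = -41/142 ≈ -0.28873)
S = 31 (S = 1 + 30 = 31)
B = -24 (B = (6*(-1))*4 = -6*4 = -24)
w*(B + S) = -41*(-24 + 31)/142 = -41/142*7 = -287/142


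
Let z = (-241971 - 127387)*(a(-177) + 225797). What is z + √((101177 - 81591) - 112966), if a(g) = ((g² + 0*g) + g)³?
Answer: -11166197773034883590 + 2*I*√23345 ≈ -1.1166e+19 + 305.58*I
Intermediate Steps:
a(g) = (g + g²)³ (a(g) = ((g² + 0) + g)³ = (g² + g)³ = (g + g²)³)
z = -11166197773034883590 (z = (-241971 - 127387)*((-177)³*(1 - 177)³ + 225797) = -369358*(-5545233*(-176)³ + 225797) = -369358*(-5545233*(-5451776) + 225797) = -369358*(30231368183808 + 225797) = -369358*30231368409605 = -11166197773034883590)
z + √((101177 - 81591) - 112966) = -11166197773034883590 + √((101177 - 81591) - 112966) = -11166197773034883590 + √(19586 - 112966) = -11166197773034883590 + √(-93380) = -11166197773034883590 + 2*I*√23345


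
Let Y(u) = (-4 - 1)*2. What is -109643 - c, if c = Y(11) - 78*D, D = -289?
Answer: -132175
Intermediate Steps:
Y(u) = -10 (Y(u) = -5*2 = -10)
c = 22532 (c = -10 - 78*(-289) = -10 + 22542 = 22532)
-109643 - c = -109643 - 1*22532 = -109643 - 22532 = -132175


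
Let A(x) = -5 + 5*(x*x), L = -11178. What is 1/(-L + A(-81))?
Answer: 1/43978 ≈ 2.2739e-5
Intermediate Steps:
A(x) = -5 + 5*x²
1/(-L + A(-81)) = 1/(-1*(-11178) + (-5 + 5*(-81)²)) = 1/(11178 + (-5 + 5*6561)) = 1/(11178 + (-5 + 32805)) = 1/(11178 + 32800) = 1/43978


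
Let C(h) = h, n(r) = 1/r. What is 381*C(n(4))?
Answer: 381/4 ≈ 95.250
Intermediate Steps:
381*C(n(4)) = 381/4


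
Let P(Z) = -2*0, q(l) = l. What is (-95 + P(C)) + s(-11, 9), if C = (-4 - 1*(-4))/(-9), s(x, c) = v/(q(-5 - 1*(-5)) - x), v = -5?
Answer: -1050/11 ≈ -95.455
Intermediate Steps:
s(x, c) = 5/x (s(x, c) = -5/((-5 - 1*(-5)) - x) = -5/((-5 + 5) - x) = -5/(0 - x) = -5*(-1/x) = -(-5)/x = 5/x)
C = 0 (C = (-4 + 4)*(-1/9) = 0*(-1/9) = 0)
P(Z) = 0
(-95 + P(C)) + s(-11, 9) = (-95 + 0) + 5/(-11) = -95 + 5*(-1/11) = -95 - 5/11 = -1050/11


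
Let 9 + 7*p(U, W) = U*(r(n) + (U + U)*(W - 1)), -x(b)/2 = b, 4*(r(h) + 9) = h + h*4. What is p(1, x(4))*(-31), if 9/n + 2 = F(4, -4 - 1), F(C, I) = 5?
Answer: 3999/28 ≈ 142.82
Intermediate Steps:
n = 3 (n = 9/(-2 + 5) = 9/3 = 9*(⅓) = 3)
r(h) = -9 + 5*h/4 (r(h) = -9 + (h + h*4)/4 = -9 + (h + 4*h)/4 = -9 + (5*h)/4 = -9 + 5*h/4)
x(b) = -2*b
p(U, W) = -9/7 + U*(-21/4 + 2*U*(-1 + W))/7 (p(U, W) = -9/7 + (U*((-9 + (5/4)*3) + (U + U)*(W - 1)))/7 = -9/7 + (U*((-9 + 15/4) + (2*U)*(-1 + W)))/7 = -9/7 + (U*(-21/4 + 2*U*(-1 + W)))/7 = -9/7 + U*(-21/4 + 2*U*(-1 + W))/7)
p(1, x(4))*(-31) = (-9/7 - ¾*1 - 2/7*1² + (2/7)*(-2*4)*1²)*(-31) = (-9/7 - ¾ - 2/7*1 + (2/7)*(-8)*1)*(-31) = (-9/7 - ¾ - 2/7 - 16/7)*(-31) = -129/28*(-31) = 3999/28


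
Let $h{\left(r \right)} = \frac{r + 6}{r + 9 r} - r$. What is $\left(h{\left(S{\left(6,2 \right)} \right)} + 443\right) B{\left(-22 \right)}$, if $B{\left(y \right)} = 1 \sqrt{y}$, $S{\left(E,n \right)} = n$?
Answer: $\frac{2207 i \sqrt{22}}{5} \approx 2070.4 i$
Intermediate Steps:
$B{\left(y \right)} = \sqrt{y}$
$h{\left(r \right)} = - r + \frac{6 + r}{10 r}$ ($h{\left(r \right)} = \frac{6 + r}{10 r} - r = - r + \frac{6 + r}{10 r}$)
$\left(h{\left(S{\left(6,2 \right)} \right)} + 443\right) B{\left(-22 \right)} = \left(\left(\frac{1}{10} - 2 + \frac{3}{5 \cdot 2}\right) + 443\right) \sqrt{-22} = \left(\left(\frac{1}{10} - 2 + \frac{3}{5} \cdot \frac{1}{2}\right) + 443\right) i \sqrt{22} = \left(\left(\frac{1}{10} - 2 + \frac{3}{10}\right) + 443\right) i \sqrt{22} = \left(- \frac{8}{5} + 443\right) i \sqrt{22} = \frac{2207 i \sqrt{22}}{5}$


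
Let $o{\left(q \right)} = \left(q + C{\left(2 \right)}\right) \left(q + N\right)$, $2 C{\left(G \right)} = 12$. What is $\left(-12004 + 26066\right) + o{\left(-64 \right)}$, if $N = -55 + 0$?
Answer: $20964$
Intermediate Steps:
$C{\left(G \right)} = 6$ ($C{\left(G \right)} = \frac{1}{2} \cdot 12 = 6$)
$N = -55$
$o{\left(q \right)} = \left(-55 + q\right) \left(6 + q\right)$ ($o{\left(q \right)} = \left(q + 6\right) \left(q - 55\right) = \left(6 + q\right) \left(-55 + q\right) = \left(-55 + q\right) \left(6 + q\right)$)
$\left(-12004 + 26066\right) + o{\left(-64 \right)} = \left(-12004 + 26066\right) - \left(-2806 - 4096\right) = 14062 + \left(-330 + 4096 + 3136\right) = 14062 + 6902 = 20964$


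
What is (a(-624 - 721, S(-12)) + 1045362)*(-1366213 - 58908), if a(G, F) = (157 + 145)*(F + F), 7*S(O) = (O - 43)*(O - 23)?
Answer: -1726479936902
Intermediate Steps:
S(O) = (-43 + O)*(-23 + O)/7 (S(O) = ((O - 43)*(O - 23))/7 = ((-43 + O)*(-23 + O))/7 = (-43 + O)*(-23 + O)/7)
a(G, F) = 604*F (a(G, F) = 302*(2*F) = 604*F)
(a(-624 - 721, S(-12)) + 1045362)*(-1366213 - 58908) = (604*(989/7 - 66/7*(-12) + (⅐)*(-12)²) + 1045362)*(-1366213 - 58908) = (604*(989/7 + 792/7 + (⅐)*144) + 1045362)*(-1425121) = (604*(989/7 + 792/7 + 144/7) + 1045362)*(-1425121) = (604*275 + 1045362)*(-1425121) = (166100 + 1045362)*(-1425121) = 1211462*(-1425121) = -1726479936902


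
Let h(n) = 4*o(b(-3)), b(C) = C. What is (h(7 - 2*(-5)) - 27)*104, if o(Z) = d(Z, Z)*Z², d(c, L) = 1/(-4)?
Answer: -3744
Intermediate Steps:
d(c, L) = -¼
o(Z) = -Z²/4
h(n) = -9 (h(n) = 4*(-¼*(-3)²) = 4*(-¼*9) = 4*(-9/4) = -9)
(h(7 - 2*(-5)) - 27)*104 = (-9 - 27)*104 = -36*104 = -3744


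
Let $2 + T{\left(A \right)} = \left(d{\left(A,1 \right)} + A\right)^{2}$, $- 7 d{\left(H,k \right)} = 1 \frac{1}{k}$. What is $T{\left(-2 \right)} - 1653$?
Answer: $- \frac{80870}{49} \approx -1650.4$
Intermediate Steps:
$d{\left(H,k \right)} = - \frac{1}{7 k}$ ($d{\left(H,k \right)} = - \frac{1 \frac{1}{k}}{7} = - \frac{1}{7 k}$)
$T{\left(A \right)} = -2 + \left(- \frac{1}{7} + A\right)^{2}$ ($T{\left(A \right)} = -2 + \left(- \frac{1}{7 \cdot 1} + A\right)^{2} = -2 + \left(\left(- \frac{1}{7}\right) 1 + A\right)^{2} = -2 + \left(- \frac{1}{7} + A\right)^{2}$)
$T{\left(-2 \right)} - 1653 = \left(-2 + \frac{\left(-1 + 7 \left(-2\right)\right)^{2}}{49}\right) - 1653 = \left(-2 + \frac{\left(-1 - 14\right)^{2}}{49}\right) - 1653 = \left(-2 + \frac{\left(-15\right)^{2}}{49}\right) - 1653 = \left(-2 + \frac{1}{49} \cdot 225\right) - 1653 = \left(-2 + \frac{225}{49}\right) - 1653 = \frac{127}{49} - 1653 = - \frac{80870}{49}$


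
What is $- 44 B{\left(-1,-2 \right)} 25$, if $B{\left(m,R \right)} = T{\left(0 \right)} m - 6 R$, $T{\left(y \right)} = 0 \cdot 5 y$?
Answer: $-13200$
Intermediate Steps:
$T{\left(y \right)} = 0$ ($T{\left(y \right)} = 0 y = 0$)
$B{\left(m,R \right)} = - 6 R$ ($B{\left(m,R \right)} = 0 m - 6 R = 0 - 6 R = - 6 R$)
$- 44 B{\left(-1,-2 \right)} 25 = - 44 \left(\left(-6\right) \left(-2\right)\right) 25 = \left(-44\right) 12 \cdot 25 = \left(-528\right) 25 = -13200$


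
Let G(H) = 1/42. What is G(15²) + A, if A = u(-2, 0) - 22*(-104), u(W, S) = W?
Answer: 96013/42 ≈ 2286.0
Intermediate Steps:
A = 2286 (A = -2 - 22*(-104) = -2 + 2288 = 2286)
G(H) = 1/42
G(15²) + A = 1/42 + 2286 = 96013/42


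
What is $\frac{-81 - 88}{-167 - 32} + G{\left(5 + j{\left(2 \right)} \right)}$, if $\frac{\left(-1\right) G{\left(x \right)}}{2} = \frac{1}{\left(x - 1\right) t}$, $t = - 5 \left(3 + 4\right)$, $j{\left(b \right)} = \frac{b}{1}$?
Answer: $\frac{17944}{20895} \approx 0.85877$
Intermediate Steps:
$j{\left(b \right)} = b$ ($j{\left(b \right)} = b 1 = b$)
$t = -35$ ($t = \left(-5\right) 7 = -35$)
$G{\left(x \right)} = \frac{2}{35 \left(-1 + x\right)}$ ($G{\left(x \right)} = - 2 \frac{1}{\left(x - 1\right) \left(-35\right)} = - 2 \frac{1}{-1 + x} \left(- \frac{1}{35}\right) = - 2 \left(- \frac{1}{35 \left(-1 + x\right)}\right) = \frac{2}{35 \left(-1 + x\right)}$)
$\frac{-81 - 88}{-167 - 32} + G{\left(5 + j{\left(2 \right)} \right)} = \frac{-81 - 88}{-167 - 32} + \frac{2}{35 \left(-1 + \left(5 + 2\right)\right)} = - \frac{169}{-199} + \frac{2}{35 \left(-1 + 7\right)} = \left(-169\right) \left(- \frac{1}{199}\right) + \frac{2}{35 \cdot 6} = \frac{169}{199} + \frac{2}{35} \cdot \frac{1}{6} = \frac{169}{199} + \frac{1}{105} = \frac{17944}{20895}$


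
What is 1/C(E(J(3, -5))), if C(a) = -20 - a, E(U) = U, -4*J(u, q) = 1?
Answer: -4/79 ≈ -0.050633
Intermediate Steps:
J(u, q) = -¼ (J(u, q) = -¼*1 = -¼)
1/C(E(J(3, -5))) = 1/(-20 - 1*(-¼)) = 1/(-20 + ¼) = 1/(-79/4) = -4/79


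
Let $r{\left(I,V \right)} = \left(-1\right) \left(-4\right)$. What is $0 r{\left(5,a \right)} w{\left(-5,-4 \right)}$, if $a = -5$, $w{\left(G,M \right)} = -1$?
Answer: $0$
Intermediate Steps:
$r{\left(I,V \right)} = 4$
$0 r{\left(5,a \right)} w{\left(-5,-4 \right)} = 0 \cdot 4 \left(-1\right) = 0 \left(-1\right) = 0$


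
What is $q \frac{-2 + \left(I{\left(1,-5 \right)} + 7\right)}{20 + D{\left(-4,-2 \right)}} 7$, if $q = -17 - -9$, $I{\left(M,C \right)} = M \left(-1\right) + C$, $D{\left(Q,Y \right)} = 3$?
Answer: $\frac{56}{23} \approx 2.4348$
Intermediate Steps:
$I{\left(M,C \right)} = C - M$ ($I{\left(M,C \right)} = - M + C = C - M$)
$q = -8$ ($q = -17 + 9 = -8$)
$q \frac{-2 + \left(I{\left(1,-5 \right)} + 7\right)}{20 + D{\left(-4,-2 \right)}} 7 = - 8 \frac{-2 + \left(\left(-5 - 1\right) + 7\right)}{20 + 3} \cdot 7 = - 8 \frac{-2 + \left(\left(-5 - 1\right) + 7\right)}{23} \cdot 7 = - 8 \left(-2 + \left(-6 + 7\right)\right) \frac{1}{23} \cdot 7 = - 8 \left(-2 + 1\right) \frac{1}{23} \cdot 7 = - 8 \left(\left(-1\right) \frac{1}{23}\right) 7 = \left(-8\right) \left(- \frac{1}{23}\right) 7 = \frac{8}{23} \cdot 7 = \frac{56}{23}$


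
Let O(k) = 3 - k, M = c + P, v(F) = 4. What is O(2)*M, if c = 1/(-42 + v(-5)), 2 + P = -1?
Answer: -115/38 ≈ -3.0263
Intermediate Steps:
P = -3 (P = -2 - 1 = -3)
c = -1/38 (c = 1/(-42 + 4) = 1/(-38) = -1/38 ≈ -0.026316)
M = -115/38 (M = -1/38 - 3 = -115/38 ≈ -3.0263)
O(2)*M = (3 - 1*2)*(-115/38) = (3 - 2)*(-115/38) = 1*(-115/38) = -115/38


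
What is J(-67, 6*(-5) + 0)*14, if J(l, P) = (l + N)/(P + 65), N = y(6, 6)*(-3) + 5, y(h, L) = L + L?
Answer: -196/5 ≈ -39.200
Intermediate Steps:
y(h, L) = 2*L
N = -31 (N = (2*6)*(-3) + 5 = 12*(-3) + 5 = -36 + 5 = -31)
J(l, P) = (-31 + l)/(65 + P) (J(l, P) = (l - 31)/(P + 65) = (-31 + l)/(65 + P))
J(-67, 6*(-5) + 0)*14 = ((-31 - 67)/(65 + (6*(-5) + 0)))*14 = (-98/(65 + (-30 + 0)))*14 = (-98/(65 - 30))*14 = (-98/35)*14 = ((1/35)*(-98))*14 = -14/5*14 = -196/5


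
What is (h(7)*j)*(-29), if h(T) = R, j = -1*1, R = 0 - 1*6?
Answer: -174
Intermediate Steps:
R = -6 (R = 0 - 6 = -6)
j = -1
h(T) = -6
(h(7)*j)*(-29) = -6*(-1)*(-29) = 6*(-29) = -174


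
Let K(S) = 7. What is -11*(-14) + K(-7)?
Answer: 161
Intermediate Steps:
-11*(-14) + K(-7) = -11*(-14) + 7 = 154 + 7 = 161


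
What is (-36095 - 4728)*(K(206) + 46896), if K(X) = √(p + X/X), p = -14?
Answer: -1914435408 - 40823*I*√13 ≈ -1.9144e+9 - 1.4719e+5*I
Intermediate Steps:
K(X) = I*√13 (K(X) = √(-14 + X/X) = √(-14 + 1) = √(-13) = I*√13)
(-36095 - 4728)*(K(206) + 46896) = (-36095 - 4728)*(I*√13 + 46896) = -40823*(46896 + I*√13) = -1914435408 - 40823*I*√13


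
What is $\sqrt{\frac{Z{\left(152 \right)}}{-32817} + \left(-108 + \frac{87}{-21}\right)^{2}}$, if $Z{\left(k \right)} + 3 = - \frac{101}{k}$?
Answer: $\frac{\sqrt{3833224506538954878}}{17458644} \approx 112.14$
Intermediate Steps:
$Z{\left(k \right)} = -3 - \frac{101}{k}$
$\sqrt{\frac{Z{\left(152 \right)}}{-32817} + \left(-108 + \frac{87}{-21}\right)^{2}} = \sqrt{\frac{-3 - \frac{101}{152}}{-32817} + \left(-108 + \frac{87}{-21}\right)^{2}} = \sqrt{\left(-3 - \frac{101}{152}\right) \left(- \frac{1}{32817}\right) + \left(-108 + 87 \left(- \frac{1}{21}\right)\right)^{2}} = \sqrt{\left(-3 - \frac{101}{152}\right) \left(- \frac{1}{32817}\right) + \left(-108 - \frac{29}{7}\right)^{2}} = \sqrt{\left(- \frac{557}{152}\right) \left(- \frac{1}{32817}\right) + \left(- \frac{785}{7}\right)^{2}} = \sqrt{\frac{557}{4988184} + \frac{616225}{49}} = \sqrt{\frac{3073843712693}{244421016}} = \frac{\sqrt{3833224506538954878}}{17458644}$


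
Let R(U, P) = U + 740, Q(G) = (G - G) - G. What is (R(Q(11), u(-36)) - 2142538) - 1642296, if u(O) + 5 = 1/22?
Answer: -3784105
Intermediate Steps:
u(O) = -109/22 (u(O) = -5 + 1/22 = -109/22)
Q(G) = -G (Q(G) = 0 - G = -G)
R(U, P) = 740 + U
(R(Q(11), u(-36)) - 2142538) - 1642296 = ((740 - 1*11) - 2142538) - 1642296 = ((740 - 11) - 2142538) - 1642296 = (729 - 2142538) - 1642296 = -2141809 - 1642296 = -3784105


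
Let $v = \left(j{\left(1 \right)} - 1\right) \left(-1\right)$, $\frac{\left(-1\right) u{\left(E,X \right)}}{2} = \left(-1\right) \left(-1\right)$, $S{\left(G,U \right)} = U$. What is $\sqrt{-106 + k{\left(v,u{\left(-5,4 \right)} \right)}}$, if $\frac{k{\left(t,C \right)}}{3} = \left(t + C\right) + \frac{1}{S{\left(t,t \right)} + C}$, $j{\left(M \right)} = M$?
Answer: $\frac{i \sqrt{454}}{2} \approx 10.654 i$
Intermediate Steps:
$u{\left(E,X \right)} = -2$ ($u{\left(E,X \right)} = - 2 \left(\left(-1\right) \left(-1\right)\right) = \left(-2\right) 1 = -2$)
$v = 0$ ($v = \left(1 - 1\right) \left(-1\right) = 0 \left(-1\right) = 0$)
$k{\left(t,C \right)} = 3 C + 3 t + \frac{3}{C + t}$ ($k{\left(t,C \right)} = 3 \left(\left(t + C\right) + \frac{1}{t + C}\right) = 3 \left(\left(C + t\right) + \frac{1}{C + t}\right) = 3 \left(C + t + \frac{1}{C + t}\right) = 3 C + 3 t + \frac{3}{C + t}$)
$\sqrt{-106 + k{\left(v,u{\left(-5,4 \right)} \right)}} = \sqrt{-106 + \frac{3 \left(1 + \left(-2\right)^{2} + 0^{2} + 2 \left(-2\right) 0\right)}{-2 + 0}} = \sqrt{-106 + \frac{3 \left(1 + 4 + 0 + 0\right)}{-2}} = \sqrt{-106 + 3 \left(- \frac{1}{2}\right) 5} = \sqrt{-106 - \frac{15}{2}} = \sqrt{- \frac{227}{2}} = \frac{i \sqrt{454}}{2}$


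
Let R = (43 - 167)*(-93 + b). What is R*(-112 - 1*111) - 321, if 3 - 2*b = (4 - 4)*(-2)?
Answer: -2530479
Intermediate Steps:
b = 3/2 (b = 3/2 - (4 - 4)*(-2)/2 = 3/2 - 0*(-2) = 3/2 - ½*0 = 3/2 + 0 = 3/2 ≈ 1.5000)
R = 11346 (R = (43 - 167)*(-93 + 3/2) = -124*(-183/2) = 11346)
R*(-112 - 1*111) - 321 = 11346*(-112 - 1*111) - 321 = 11346*(-112 - 111) - 321 = 11346*(-223) - 321 = -2530158 - 321 = -2530479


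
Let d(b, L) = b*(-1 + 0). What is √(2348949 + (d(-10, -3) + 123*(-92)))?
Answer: 7*√47707 ≈ 1528.9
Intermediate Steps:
d(b, L) = -b (d(b, L) = b*(-1) = -b)
√(2348949 + (d(-10, -3) + 123*(-92))) = √(2348949 + (-1*(-10) + 123*(-92))) = √(2348949 + (10 - 11316)) = √(2348949 - 11306) = √2337643 = 7*√47707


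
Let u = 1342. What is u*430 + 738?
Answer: 577798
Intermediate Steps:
u*430 + 738 = 1342*430 + 738 = 577060 + 738 = 577798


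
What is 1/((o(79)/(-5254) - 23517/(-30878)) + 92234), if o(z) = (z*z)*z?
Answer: 40558253/3737074782221 ≈ 1.0853e-5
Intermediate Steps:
o(z) = z³ (o(z) = z²*z = z³)
1/((o(79)/(-5254) - 23517/(-30878)) + 92234) = 1/((79³/(-5254) - 23517/(-30878)) + 92234) = 1/((493039*(-1/5254) - 23517*(-1/30878)) + 92234) = 1/((-493039/5254 + 23517/30878) + 92234) = 1/(-3775124981/40558253 + 92234) = 1/(3737074782221/40558253) = 40558253/3737074782221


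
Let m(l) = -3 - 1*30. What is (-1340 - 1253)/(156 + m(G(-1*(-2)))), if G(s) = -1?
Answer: -2593/123 ≈ -21.081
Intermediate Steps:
m(l) = -33 (m(l) = -3 - 30 = -33)
(-1340 - 1253)/(156 + m(G(-1*(-2)))) = (-1340 - 1253)/(156 - 33) = -2593/123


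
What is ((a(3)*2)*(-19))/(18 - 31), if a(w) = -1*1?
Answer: -38/13 ≈ -2.9231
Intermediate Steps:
a(w) = -1
((a(3)*2)*(-19))/(18 - 31) = (-1*2*(-19))/(18 - 31) = -2*(-19)/(-13) = 38*(-1/13) = -38/13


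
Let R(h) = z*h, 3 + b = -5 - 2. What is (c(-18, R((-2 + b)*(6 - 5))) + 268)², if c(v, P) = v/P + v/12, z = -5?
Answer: 1771561/25 ≈ 70863.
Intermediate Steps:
b = -10 (b = -3 + (-5 - 2) = -3 - 7 = -10)
R(h) = -5*h
c(v, P) = v/12 + v/P (c(v, P) = v/P + v*(1/12) = v/P + v/12 = v/12 + v/P)
(c(-18, R((-2 + b)*(6 - 5))) + 268)² = (((1/12)*(-18) - 18*(-1/(5*(-2 - 10)*(6 - 5)))) + 268)² = ((-3/2 - 18/((-(-60)))) + 268)² = ((-3/2 - 18/((-5*(-12)))) + 268)² = ((-3/2 - 18/60) + 268)² = ((-3/2 - 18*1/60) + 268)² = ((-3/2 - 3/10) + 268)² = (-9/5 + 268)² = (1331/5)² = 1771561/25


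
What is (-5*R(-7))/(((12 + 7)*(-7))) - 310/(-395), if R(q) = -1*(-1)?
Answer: 8641/10507 ≈ 0.82240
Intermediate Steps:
R(q) = 1
(-5*R(-7))/(((12 + 7)*(-7))) - 310/(-395) = (-5*1)/(((12 + 7)*(-7))) - 310/(-395) = -5/(19*(-7)) - 310*(-1/395) = -5/(-133) + 62/79 = -5*(-1/133) + 62/79 = 5/133 + 62/79 = 8641/10507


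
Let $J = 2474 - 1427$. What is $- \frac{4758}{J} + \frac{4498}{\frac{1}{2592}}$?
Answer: $\frac{4068925198}{349} \approx 1.1659 \cdot 10^{7}$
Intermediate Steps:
$J = 1047$
$- \frac{4758}{J} + \frac{4498}{\frac{1}{2592}} = - \frac{4758}{1047} + \frac{4498}{\frac{1}{2592}} = \left(-4758\right) \frac{1}{1047} + 4498 \frac{1}{\frac{1}{2592}} = - \frac{1586}{349} + 4498 \cdot 2592 = - \frac{1586}{349} + 11658816 = \frac{4068925198}{349}$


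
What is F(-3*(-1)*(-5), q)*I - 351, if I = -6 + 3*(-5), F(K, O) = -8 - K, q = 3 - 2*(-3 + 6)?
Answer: -498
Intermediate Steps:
q = -3 (q = 3 - 2*3 = 3 - 6 = -3)
I = -21 (I = -6 - 15 = -21)
F(-3*(-1)*(-5), q)*I - 351 = (-8 - (-3*(-1))*(-5))*(-21) - 351 = (-8 - 3*(-5))*(-21) - 351 = (-8 - 1*(-15))*(-21) - 351 = (-8 + 15)*(-21) - 351 = 7*(-21) - 351 = -147 - 351 = -498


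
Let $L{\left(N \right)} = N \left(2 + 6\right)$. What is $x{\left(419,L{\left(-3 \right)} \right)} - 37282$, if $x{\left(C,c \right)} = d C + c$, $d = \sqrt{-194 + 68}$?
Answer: $-37306 + 1257 i \sqrt{14} \approx -37306.0 + 4703.3 i$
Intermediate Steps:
$L{\left(N \right)} = 8 N$ ($L{\left(N \right)} = N 8 = 8 N$)
$d = 3 i \sqrt{14}$ ($d = \sqrt{-126} = 3 i \sqrt{14} \approx 11.225 i$)
$x{\left(C,c \right)} = c + 3 i C \sqrt{14}$ ($x{\left(C,c \right)} = 3 i \sqrt{14} C + c = 3 i C \sqrt{14} + c = c + 3 i C \sqrt{14}$)
$x{\left(419,L{\left(-3 \right)} \right)} - 37282 = \left(8 \left(-3\right) + 3 i 419 \sqrt{14}\right) - 37282 = \left(-24 + 1257 i \sqrt{14}\right) - 37282 = -37306 + 1257 i \sqrt{14}$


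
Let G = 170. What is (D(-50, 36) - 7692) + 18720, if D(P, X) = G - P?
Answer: 11248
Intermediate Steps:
D(P, X) = 170 - P
(D(-50, 36) - 7692) + 18720 = ((170 - 1*(-50)) - 7692) + 18720 = ((170 + 50) - 7692) + 18720 = (220 - 7692) + 18720 = -7472 + 18720 = 11248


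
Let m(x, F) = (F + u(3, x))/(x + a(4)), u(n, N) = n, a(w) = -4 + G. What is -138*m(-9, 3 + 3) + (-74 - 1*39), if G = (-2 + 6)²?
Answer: -527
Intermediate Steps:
G = 16 (G = 4² = 16)
a(w) = 12 (a(w) = -4 + 16 = 12)
m(x, F) = (3 + F)/(12 + x) (m(x, F) = (F + 3)/(x + 12) = (3 + F)/(12 + x))
-138*m(-9, 3 + 3) + (-74 - 1*39) = -138*(3 + (3 + 3))/(12 - 9) + (-74 - 1*39) = -138*(3 + 6)/3 + (-74 - 39) = -46*9 - 113 = -138*3 - 113 = -414 - 113 = -527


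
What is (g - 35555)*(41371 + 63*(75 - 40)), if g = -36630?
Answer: -3145533560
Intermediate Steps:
(g - 35555)*(41371 + 63*(75 - 40)) = (-36630 - 35555)*(41371 + 63*(75 - 40)) = -72185*(41371 + 63*35) = -72185*(41371 + 2205) = -72185*43576 = -3145533560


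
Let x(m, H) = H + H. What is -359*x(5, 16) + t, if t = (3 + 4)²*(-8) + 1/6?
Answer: -71279/6 ≈ -11880.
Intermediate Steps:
x(m, H) = 2*H
t = -2351/6 (t = 7²*(-8) + ⅙ = 49*(-8) + ⅙ = -392 + ⅙ = -2351/6 ≈ -391.83)
-359*x(5, 16) + t = -718*16 - 2351/6 = -359*32 - 2351/6 = -11488 - 2351/6 = -71279/6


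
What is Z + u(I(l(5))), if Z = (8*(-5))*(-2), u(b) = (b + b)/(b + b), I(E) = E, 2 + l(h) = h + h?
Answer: 81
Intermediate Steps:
l(h) = -2 + 2*h (l(h) = -2 + (h + h) = -2 + 2*h)
u(b) = 1 (u(b) = (2*b)/((2*b)) = (2*b)*(1/(2*b)) = 1)
Z = 80 (Z = -40*(-2) = 80)
Z + u(I(l(5))) = 80 + 1 = 81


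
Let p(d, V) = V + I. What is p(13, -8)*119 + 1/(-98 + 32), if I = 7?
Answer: -7855/66 ≈ -119.02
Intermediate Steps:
p(d, V) = 7 + V (p(d, V) = V + 7 = 7 + V)
p(13, -8)*119 + 1/(-98 + 32) = (7 - 8)*119 + 1/(-98 + 32) = -1*119 + 1/(-66) = -119 - 1/66 = -7855/66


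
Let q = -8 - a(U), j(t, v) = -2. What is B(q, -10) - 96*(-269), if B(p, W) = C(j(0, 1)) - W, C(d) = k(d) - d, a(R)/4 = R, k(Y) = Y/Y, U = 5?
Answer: 25837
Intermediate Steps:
k(Y) = 1
a(R) = 4*R
q = -28 (q = -8 - 4*5 = -8 - 1*20 = -8 - 20 = -28)
C(d) = 1 - d
B(p, W) = 3 - W (B(p, W) = (1 - 1*(-2)) - W = (1 + 2) - W = 3 - W)
B(q, -10) - 96*(-269) = (3 - 1*(-10)) - 96*(-269) = (3 + 10) + 25824 = 13 + 25824 = 25837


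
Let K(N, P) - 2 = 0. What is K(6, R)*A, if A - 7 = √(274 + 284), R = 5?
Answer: 14 + 6*√62 ≈ 61.244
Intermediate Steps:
K(N, P) = 2 (K(N, P) = 2 + 0 = 2)
A = 7 + 3*√62 (A = 7 + √(274 + 284) = 7 + √558 = 7 + 3*√62 ≈ 30.622)
K(6, R)*A = 2*(7 + 3*√62) = 14 + 6*√62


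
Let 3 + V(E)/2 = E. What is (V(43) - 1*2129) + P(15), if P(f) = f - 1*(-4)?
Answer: -2030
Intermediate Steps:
V(E) = -6 + 2*E
P(f) = 4 + f (P(f) = f + 4 = 4 + f)
(V(43) - 1*2129) + P(15) = ((-6 + 2*43) - 1*2129) + (4 + 15) = ((-6 + 86) - 2129) + 19 = (80 - 2129) + 19 = -2049 + 19 = -2030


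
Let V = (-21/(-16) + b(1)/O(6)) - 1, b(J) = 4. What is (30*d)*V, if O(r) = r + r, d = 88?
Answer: 1705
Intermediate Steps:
O(r) = 2*r
V = 31/48 (V = (-21/(-16) + 4/((2*6))) - 1 = (-21*(-1/16) + 4/12) - 1 = (21/16 + 4*(1/12)) - 1 = (21/16 + ⅓) - 1 = 79/48 - 1 = 31/48 ≈ 0.64583)
(30*d)*V = (30*88)*(31/48) = 2640*(31/48) = 1705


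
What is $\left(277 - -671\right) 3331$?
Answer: $3157788$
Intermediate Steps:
$\left(277 - -671\right) 3331 = \left(277 + 671\right) 3331 = 948 \cdot 3331 = 3157788$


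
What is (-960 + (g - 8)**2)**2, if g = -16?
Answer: 147456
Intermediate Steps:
(-960 + (g - 8)**2)**2 = (-960 + (-16 - 8)**2)**2 = (-960 + (-24)**2)**2 = (-960 + 576)**2 = (-384)**2 = 147456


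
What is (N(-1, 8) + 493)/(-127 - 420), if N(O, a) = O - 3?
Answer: -489/547 ≈ -0.89397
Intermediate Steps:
N(O, a) = -3 + O
(N(-1, 8) + 493)/(-127 - 420) = ((-3 - 1) + 493)/(-127 - 420) = (-4 + 493)/(-547) = 489*(-1/547) = -489/547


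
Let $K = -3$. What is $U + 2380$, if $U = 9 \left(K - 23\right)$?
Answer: $2146$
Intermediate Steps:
$U = -234$ ($U = 9 \left(-3 - 23\right) = 9 \left(-26\right) = -234$)
$U + 2380 = -234 + 2380 = 2146$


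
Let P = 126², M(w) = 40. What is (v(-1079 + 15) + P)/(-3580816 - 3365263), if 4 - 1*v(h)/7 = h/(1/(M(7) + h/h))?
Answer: -45896/992297 ≈ -0.046252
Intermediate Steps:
P = 15876
v(h) = 28 - 287*h (v(h) = 28 - 7*h/(1/(40 + h/h)) = 28 - 7*h/(1/(40 + 1)) = 28 - 7*h/(1/41) = 28 - 7*h/1/41 = 28 - 7*h*41 = 28 - 287*h)
(v(-1079 + 15) + P)/(-3580816 - 3365263) = ((28 - 287*(-1079 + 15)) + 15876)/(-3580816 - 3365263) = ((28 - 287*(-1064)) + 15876)/(-6946079) = ((28 + 305368) + 15876)*(-1/6946079) = (305396 + 15876)*(-1/6946079) = 321272*(-1/6946079) = -45896/992297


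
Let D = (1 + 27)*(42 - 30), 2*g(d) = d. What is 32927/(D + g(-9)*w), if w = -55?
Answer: 65854/1167 ≈ 56.430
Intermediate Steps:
g(d) = d/2
D = 336 (D = 28*12 = 336)
32927/(D + g(-9)*w) = 32927/(336 + ((1/2)*(-9))*(-55)) = 32927/(336 - 9/2*(-55)) = 32927/(336 + 495/2) = 32927/(1167/2) = 32927*(2/1167) = 65854/1167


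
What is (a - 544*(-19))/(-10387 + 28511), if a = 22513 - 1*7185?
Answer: 6416/4531 ≈ 1.4160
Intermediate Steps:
a = 15328 (a = 22513 - 7185 = 15328)
(a - 544*(-19))/(-10387 + 28511) = (15328 - 544*(-19))/(-10387 + 28511) = (15328 + 10336)/18124 = 25664*(1/18124) = 6416/4531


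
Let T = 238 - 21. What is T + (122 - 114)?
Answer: 225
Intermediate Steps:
T = 217
T + (122 - 114) = 217 + (122 - 114) = 217 + 8 = 225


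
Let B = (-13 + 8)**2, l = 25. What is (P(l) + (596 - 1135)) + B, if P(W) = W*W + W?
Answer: 136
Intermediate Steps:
P(W) = W + W**2 (P(W) = W**2 + W = W + W**2)
B = 25 (B = (-5)**2 = 25)
(P(l) + (596 - 1135)) + B = (25*(1 + 25) + (596 - 1135)) + 25 = (25*26 - 539) + 25 = (650 - 539) + 25 = 111 + 25 = 136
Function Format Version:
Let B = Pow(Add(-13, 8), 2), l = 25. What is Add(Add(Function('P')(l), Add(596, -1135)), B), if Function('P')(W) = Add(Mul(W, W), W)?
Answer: 136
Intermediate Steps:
Function('P')(W) = Add(W, Pow(W, 2)) (Function('P')(W) = Add(Pow(W, 2), W) = Add(W, Pow(W, 2)))
B = 25 (B = Pow(-5, 2) = 25)
Add(Add(Function('P')(l), Add(596, -1135)), B) = Add(Add(Mul(25, Add(1, 25)), Add(596, -1135)), 25) = Add(Add(Mul(25, 26), -539), 25) = Add(Add(650, -539), 25) = Add(111, 25) = 136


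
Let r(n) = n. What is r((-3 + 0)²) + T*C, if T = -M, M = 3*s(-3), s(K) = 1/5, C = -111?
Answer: 378/5 ≈ 75.600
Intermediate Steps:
s(K) = ⅕
M = ⅗ (M = 3*(⅕) = ⅗ ≈ 0.60000)
T = -⅗ (T = -1*⅗ = -⅗ ≈ -0.60000)
r((-3 + 0)²) + T*C = (-3 + 0)² - ⅗*(-111) = (-3)² + 333/5 = 9 + 333/5 = 378/5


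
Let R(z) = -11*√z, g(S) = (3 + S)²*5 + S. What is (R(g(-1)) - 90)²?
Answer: 10399 + 1980*√19 ≈ 19030.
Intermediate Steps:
g(S) = S + 5*(3 + S)² (g(S) = 5*(3 + S)² + S = S + 5*(3 + S)²)
(R(g(-1)) - 90)² = (-11*√(-1 + 5*(3 - 1)²) - 90)² = (-11*√(-1 + 5*2²) - 90)² = (-11*√(-1 + 5*4) - 90)² = (-11*√(-1 + 20) - 90)² = (-11*√19 - 90)² = (-90 - 11*√19)²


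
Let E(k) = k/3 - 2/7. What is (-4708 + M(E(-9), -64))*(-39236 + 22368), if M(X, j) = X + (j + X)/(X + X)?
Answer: 12766857858/161 ≈ 7.9297e+7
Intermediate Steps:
E(k) = -2/7 + k/3 (E(k) = k*(1/3) - 2*1/7 = k/3 - 2/7 = -2/7 + k/3)
M(X, j) = X + (X + j)/(2*X) (M(X, j) = X + (X + j)/((2*X)) = X + (X + j)*(1/(2*X)) = X + (X + j)/(2*X))
(-4708 + M(E(-9), -64))*(-39236 + 22368) = (-4708 + (1/2 + (-2/7 + (1/3)*(-9)) + (1/2)*(-64)/(-2/7 + (1/3)*(-9))))*(-39236 + 22368) = (-4708 + (1/2 + (-2/7 - 3) + (1/2)*(-64)/(-2/7 - 3)))*(-16868) = (-4708 + (1/2 - 23/7 + (1/2)*(-64)/(-23/7)))*(-16868) = (-4708 + (1/2 - 23/7 + (1/2)*(-64)*(-7/23)))*(-16868) = (-4708 + (1/2 - 23/7 + 224/23))*(-16868) = (-4708 + 2239/322)*(-16868) = -1513737/322*(-16868) = 12766857858/161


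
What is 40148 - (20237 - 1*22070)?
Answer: 41981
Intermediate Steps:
40148 - (20237 - 1*22070) = 40148 - (20237 - 22070) = 40148 - 1*(-1833) = 40148 + 1833 = 41981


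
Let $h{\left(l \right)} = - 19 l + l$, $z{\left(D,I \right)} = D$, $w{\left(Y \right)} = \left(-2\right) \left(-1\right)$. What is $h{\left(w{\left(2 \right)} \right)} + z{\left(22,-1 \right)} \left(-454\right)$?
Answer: $-10024$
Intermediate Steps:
$w{\left(Y \right)} = 2$
$h{\left(l \right)} = - 18 l$
$h{\left(w{\left(2 \right)} \right)} + z{\left(22,-1 \right)} \left(-454\right) = \left(-18\right) 2 + 22 \left(-454\right) = -36 - 9988 = -10024$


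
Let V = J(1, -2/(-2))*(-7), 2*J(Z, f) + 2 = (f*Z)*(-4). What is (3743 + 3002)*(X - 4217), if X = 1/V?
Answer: -597310220/21 ≈ -2.8443e+7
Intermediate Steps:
J(Z, f) = -1 - 2*Z*f (J(Z, f) = -1 + ((f*Z)*(-4))/2 = -1 + ((Z*f)*(-4))/2 = -1 + (-4*Z*f)/2 = -1 - 2*Z*f)
V = 21 (V = (-1 - 2*1*(-2/(-2)))*(-7) = (-1 - 2*1*(-2*(-½)))*(-7) = (-1 - 2*1*1)*(-7) = (-1 - 2)*(-7) = -3*(-7) = 21)
X = 1/21 ≈ 0.047619
(3743 + 3002)*(X - 4217) = (3743 + 3002)*(1/21 - 4217) = 6745*(-88556/21) = -597310220/21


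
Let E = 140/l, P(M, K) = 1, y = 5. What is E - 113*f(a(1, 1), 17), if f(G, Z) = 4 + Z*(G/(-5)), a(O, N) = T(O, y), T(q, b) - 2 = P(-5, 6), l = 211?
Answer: 739833/1055 ≈ 701.26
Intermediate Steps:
T(q, b) = 3 (T(q, b) = 2 + 1 = 3)
a(O, N) = 3
E = 140/211 ≈ 0.66351
f(G, Z) = 4 - G*Z/5 (f(G, Z) = 4 + Z*(G*(-⅕)) = 4 + Z*(-G/5) = 4 - G*Z/5)
E - 113*f(a(1, 1), 17) = 140/211 - 113*(4 - ⅕*3*17) = 140/211 - 113*(4 - 51/5) = 140/211 - 113*(-31/5) = 140/211 + 3503/5 = 739833/1055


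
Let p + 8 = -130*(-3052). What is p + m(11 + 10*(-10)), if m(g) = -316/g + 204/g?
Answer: 35311040/89 ≈ 3.9675e+5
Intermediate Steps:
m(g) = -112/g
p = 396752 (p = -8 - 130*(-3052) = -8 + 396760 = 396752)
p + m(11 + 10*(-10)) = 396752 - 112/(11 + 10*(-10)) = 396752 - 112/(11 - 100) = 396752 - 112/(-89) = 396752 - 112*(-1/89) = 396752 + 112/89 = 35311040/89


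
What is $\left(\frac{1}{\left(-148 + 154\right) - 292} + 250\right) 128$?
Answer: $\frac{4575936}{143} \approx 32000.0$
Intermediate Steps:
$\left(\frac{1}{\left(-148 + 154\right) - 292} + 250\right) 128 = \left(\frac{1}{6 - 292} + 250\right) 128 = \left(\frac{1}{-286} + 250\right) 128 = \left(- \frac{1}{286} + 250\right) 128 = \frac{71499}{286} \cdot 128 = \frac{4575936}{143}$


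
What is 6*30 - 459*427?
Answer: -195813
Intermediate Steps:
6*30 - 459*427 = 180 - 195993 = -195813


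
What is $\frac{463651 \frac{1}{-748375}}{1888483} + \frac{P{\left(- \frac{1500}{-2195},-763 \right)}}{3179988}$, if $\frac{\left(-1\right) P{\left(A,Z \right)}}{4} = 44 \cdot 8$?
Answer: $- \frac{497847900878047}{1123564064893979625} \approx -0.0004431$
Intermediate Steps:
$P{\left(A,Z \right)} = -1408$ ($P{\left(A,Z \right)} = - 4 \cdot 44 \cdot 8 = \left(-4\right) 352 = -1408$)
$\frac{463651 \frac{1}{-748375}}{1888483} + \frac{P{\left(- \frac{1500}{-2195},-763 \right)}}{3179988} = \frac{463651 \frac{1}{-748375}}{1888483} - \frac{1408}{3179988} = 463651 \left(- \frac{1}{748375}\right) \frac{1}{1888483} - \frac{352}{794997} = \left(- \frac{463651}{748375}\right) \frac{1}{1888483} - \frac{352}{794997} = - \frac{463651}{1413293465125} - \frac{352}{794997} = - \frac{497847900878047}{1123564064893979625}$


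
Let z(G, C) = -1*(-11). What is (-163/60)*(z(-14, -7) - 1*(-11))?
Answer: -1793/30 ≈ -59.767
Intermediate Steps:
z(G, C) = 11
(-163/60)*(z(-14, -7) - 1*(-11)) = (-163/60)*(11 - 1*(-11)) = (-163*1/60)*(11 + 11) = -163/60*22 = -1793/30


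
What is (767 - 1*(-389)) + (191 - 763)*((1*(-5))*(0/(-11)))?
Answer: 1156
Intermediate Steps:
(767 - 1*(-389)) + (191 - 763)*((1*(-5))*(0/(-11))) = (767 + 389) - (-2860)*0*(-1/11) = 1156 - (-2860)*0 = 1156 - 572*0 = 1156 + 0 = 1156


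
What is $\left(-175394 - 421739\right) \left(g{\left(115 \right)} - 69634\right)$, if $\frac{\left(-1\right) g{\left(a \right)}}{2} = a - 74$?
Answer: $41629724228$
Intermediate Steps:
$g{\left(a \right)} = 148 - 2 a$ ($g{\left(a \right)} = - 2 \left(a - 74\right) = - 2 \left(-74 + a\right) = 148 - 2 a$)
$\left(-175394 - 421739\right) \left(g{\left(115 \right)} - 69634\right) = \left(-175394 - 421739\right) \left(\left(148 - 230\right) - 69634\right) = - 597133 \left(\left(148 - 230\right) - 69634\right) = - 597133 \left(-82 - 69634\right) = \left(-597133\right) \left(-69716\right) = 41629724228$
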